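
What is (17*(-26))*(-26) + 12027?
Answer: 23519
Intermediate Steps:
(17*(-26))*(-26) + 12027 = -442*(-26) + 12027 = 11492 + 12027 = 23519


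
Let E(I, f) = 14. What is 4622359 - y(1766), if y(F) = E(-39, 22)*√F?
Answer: 4622359 - 14*√1766 ≈ 4.6218e+6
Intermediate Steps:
y(F) = 14*√F
4622359 - y(1766) = 4622359 - 14*√1766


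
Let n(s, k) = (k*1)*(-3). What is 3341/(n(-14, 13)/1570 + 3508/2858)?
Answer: 7495633730/2698049 ≈ 2778.2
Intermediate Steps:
n(s, k) = -3*k (n(s, k) = k*(-3) = -3*k)
3341/(n(-14, 13)/1570 + 3508/2858) = 3341/(-3*13/1570 + 3508/2858) = 3341/(-39*1/1570 + 3508*(1/2858)) = 3341/(-39/1570 + 1754/1429) = 3341/(2698049/2243530) = 3341*(2243530/2698049) = 7495633730/2698049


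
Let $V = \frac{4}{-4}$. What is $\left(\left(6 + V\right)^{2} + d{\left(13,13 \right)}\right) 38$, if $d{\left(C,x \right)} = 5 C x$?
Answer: $33060$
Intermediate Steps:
$V = -1$ ($V = 4 \left(- \frac{1}{4}\right) = -1$)
$d{\left(C,x \right)} = 5 C x$
$\left(\left(6 + V\right)^{2} + d{\left(13,13 \right)}\right) 38 = \left(\left(6 - 1\right)^{2} + 5 \cdot 13 \cdot 13\right) 38 = \left(5^{2} + 845\right) 38 = \left(25 + 845\right) 38 = 870 \cdot 38 = 33060$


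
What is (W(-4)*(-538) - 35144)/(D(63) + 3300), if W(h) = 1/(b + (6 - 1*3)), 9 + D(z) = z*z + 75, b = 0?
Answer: -21194/4401 ≈ -4.8157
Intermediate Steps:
D(z) = 66 + z**2 (D(z) = -9 + (z*z + 75) = -9 + (z**2 + 75) = -9 + (75 + z**2) = 66 + z**2)
W(h) = 1/3 (W(h) = 1/(0 + (6 - 1*3)) = 1/(0 + (6 - 3)) = 1/(0 + 3) = 1/3)
(W(-4)*(-538) - 35144)/(D(63) + 3300) = ((1/3)*(-538) - 35144)/((66 + 63**2) + 3300) = (-538/3 - 35144)/((66 + 3969) + 3300) = -105970/(3*(4035 + 3300)) = -105970/3/7335 = -105970/3*1/7335 = -21194/4401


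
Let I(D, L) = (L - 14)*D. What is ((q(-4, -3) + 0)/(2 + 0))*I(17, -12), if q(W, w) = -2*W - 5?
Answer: -663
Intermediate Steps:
I(D, L) = D*(-14 + L) (I(D, L) = (-14 + L)*D = D*(-14 + L))
q(W, w) = -5 - 2*W
((q(-4, -3) + 0)/(2 + 0))*I(17, -12) = (((-5 - 2*(-4)) + 0)/(2 + 0))*(17*(-14 - 12)) = (((-5 + 8) + 0)/2)*(17*(-26)) = ((3 + 0)*(½))*(-442) = (3*(½))*(-442) = (3/2)*(-442) = -663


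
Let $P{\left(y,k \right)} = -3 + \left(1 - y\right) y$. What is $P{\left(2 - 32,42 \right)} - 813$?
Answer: $-1746$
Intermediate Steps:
$P{\left(y,k \right)} = -3 + y \left(1 - y\right)$
$P{\left(2 - 32,42 \right)} - 813 = \left(-3 + \left(2 - 32\right) - \left(2 - 32\right)^{2}\right) - 813 = \left(-3 - 30 - \left(-30\right)^{2}\right) - 813 = \left(-3 - 30 - 900\right) - 813 = -933 - 813 = -1746$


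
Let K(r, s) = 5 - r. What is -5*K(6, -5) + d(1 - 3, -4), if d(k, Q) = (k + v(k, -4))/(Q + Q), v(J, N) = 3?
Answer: 39/8 ≈ 4.8750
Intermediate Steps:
d(k, Q) = (3 + k)/(2*Q) (d(k, Q) = (k + 3)/(Q + Q) = (3 + k)/((2*Q)) = (3 + k)*(1/(2*Q)) = (3 + k)/(2*Q))
-5*K(6, -5) + d(1 - 3, -4) = -5*(5 - 1*6) + (½)*(3 + (1 - 3))/(-4) = -5*(5 - 6) + (½)*(-¼)*(3 - 2) = -5*(-1) + (½)*(-¼)*1 = 5 - ⅛ = 39/8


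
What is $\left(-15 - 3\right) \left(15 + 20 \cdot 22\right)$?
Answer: $-8190$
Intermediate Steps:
$\left(-15 - 3\right) \left(15 + 20 \cdot 22\right) = - 18 \left(15 + 440\right) = \left(-18\right) 455 = -8190$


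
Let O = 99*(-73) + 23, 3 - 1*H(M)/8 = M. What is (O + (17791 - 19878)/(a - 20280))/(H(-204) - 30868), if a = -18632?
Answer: 280319961/1136697344 ≈ 0.24661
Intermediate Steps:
H(M) = 24 - 8*M
O = -7204 (O = -7227 + 23 = -7204)
(O + (17791 - 19878)/(a - 20280))/(H(-204) - 30868) = (-7204 + (17791 - 19878)/(-18632 - 20280))/((24 - 8*(-204)) - 30868) = (-7204 - 2087/(-38912))/((24 + 1632) - 30868) = (-7204 - 2087*(-1/38912))/(1656 - 30868) = (-7204 + 2087/38912)/(-29212) = -280319961/38912*(-1/29212) = 280319961/1136697344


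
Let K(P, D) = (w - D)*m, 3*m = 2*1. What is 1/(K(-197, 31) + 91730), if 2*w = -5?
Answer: 3/275123 ≈ 1.0904e-5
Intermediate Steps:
w = -5/2 (w = (½)*(-5) = -5/2 ≈ -2.5000)
m = ⅔ (m = (2*1)/3 = (⅓)*2 = ⅔ ≈ 0.66667)
K(P, D) = -5/3 - 2*D/3 (K(P, D) = (-5/2 - D)*(⅔) = -5/3 - 2*D/3)
1/(K(-197, 31) + 91730) = 1/((-5/3 - ⅔*31) + 91730) = 1/((-5/3 - 62/3) + 91730) = 1/(-67/3 + 91730) = 1/(275123/3) = 3/275123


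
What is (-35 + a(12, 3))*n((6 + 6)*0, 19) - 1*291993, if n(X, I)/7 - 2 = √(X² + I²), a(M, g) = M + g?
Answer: -294933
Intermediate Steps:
n(X, I) = 14 + 7*√(I² + X²) (n(X, I) = 14 + 7*√(X² + I²) = 14 + 7*√(I² + X²))
(-35 + a(12, 3))*n((6 + 6)*0, 19) - 1*291993 = (-35 + (12 + 3))*(14 + 7*√(19² + ((6 + 6)*0)²)) - 1*291993 = (-35 + 15)*(14 + 7*√(361 + (12*0)²)) - 291993 = -20*(14 + 7*√(361 + 0²)) - 291993 = -20*(14 + 7*√(361 + 0)) - 291993 = -20*(14 + 7*√361) - 291993 = -20*(14 + 7*19) - 291993 = -20*(14 + 133) - 291993 = -20*147 - 291993 = -2940 - 291993 = -294933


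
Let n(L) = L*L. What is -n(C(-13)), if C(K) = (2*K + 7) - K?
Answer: -36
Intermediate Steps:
C(K) = 7 + K (C(K) = (7 + 2*K) - K = 7 + K)
n(L) = L²
-n(C(-13)) = -(7 - 13)² = -1*(-6)² = -1*36 = -36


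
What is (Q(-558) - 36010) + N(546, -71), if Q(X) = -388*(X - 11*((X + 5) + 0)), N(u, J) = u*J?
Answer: -2218476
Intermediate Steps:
N(u, J) = J*u
Q(X) = 21340 + 3880*X (Q(X) = -388*(X - 11*((5 + X) + 0)) = -388*(X - 11*(5 + X)) = -388*(X + (-55 - 11*X)) = -388*(-55 - 10*X) = 21340 + 3880*X)
(Q(-558) - 36010) + N(546, -71) = ((21340 + 3880*(-558)) - 36010) - 71*546 = ((21340 - 2165040) - 36010) - 38766 = (-2143700 - 36010) - 38766 = -2179710 - 38766 = -2218476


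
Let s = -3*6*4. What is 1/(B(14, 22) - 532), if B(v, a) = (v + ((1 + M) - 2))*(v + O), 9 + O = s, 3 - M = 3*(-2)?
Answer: -1/2006 ≈ -0.00049850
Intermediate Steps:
s = -72 (s = -18*4 = -72)
M = 9 (M = 3 - 3*(-2) = 3 - 1*(-6) = 3 + 6 = 9)
O = -81 (O = -9 - 72 = -81)
B(v, a) = (-81 + v)*(8 + v) (B(v, a) = (v + ((1 + 9) - 2))*(v - 81) = (v + (10 - 2))*(-81 + v) = (v + 8)*(-81 + v) = (8 + v)*(-81 + v) = (-81 + v)*(8 + v))
1/(B(14, 22) - 532) = 1/((-648 + 14² - 73*14) - 532) = 1/((-648 + 196 - 1022) - 532) = 1/(-1474 - 532) = 1/(-2006) = -1/2006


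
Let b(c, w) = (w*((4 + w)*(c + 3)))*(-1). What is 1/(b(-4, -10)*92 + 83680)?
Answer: 1/89200 ≈ 1.1211e-5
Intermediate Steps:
b(c, w) = -w*(3 + c)*(4 + w) (b(c, w) = (w*((4 + w)*(3 + c)))*(-1) = (w*((3 + c)*(4 + w)))*(-1) = (w*(3 + c)*(4 + w))*(-1) = -w*(3 + c)*(4 + w))
1/(b(-4, -10)*92 + 83680) = 1/(-1*(-10)*(12 + 3*(-10) + 4*(-4) - 4*(-10))*92 + 83680) = 1/(-1*(-10)*(12 - 30 - 16 + 40)*92 + 83680) = 1/(-1*(-10)*6*92 + 83680) = 1/(60*92 + 83680) = 1/(5520 + 83680) = 1/89200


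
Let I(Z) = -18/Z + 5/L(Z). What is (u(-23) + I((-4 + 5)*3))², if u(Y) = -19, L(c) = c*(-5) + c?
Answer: 93025/144 ≈ 646.01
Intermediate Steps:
L(c) = -4*c (L(c) = -5*c + c = -4*c)
I(Z) = -77/(4*Z) (I(Z) = -18/Z + 5/((-4*Z)) = -18/Z + 5*(-1/(4*Z)) = -18/Z - 5/(4*Z) = -77/(4*Z))
(u(-23) + I((-4 + 5)*3))² = (-19 - 77*1/(3*(-4 + 5))/4)² = (-19 - 77/(4*(1*3)))² = (-19 - 77/4/3)² = (-19 - 77/4*⅓)² = (-19 - 77/12)² = (-305/12)² = 93025/144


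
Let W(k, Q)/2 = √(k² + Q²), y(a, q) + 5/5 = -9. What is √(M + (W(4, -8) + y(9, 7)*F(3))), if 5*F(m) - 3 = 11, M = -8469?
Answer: √(-8497 + 8*√5) ≈ 92.082*I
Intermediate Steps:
F(m) = 14/5 (F(m) = ⅗ + (⅕)*11 = ⅗ + 11/5 = 14/5)
y(a, q) = -10 (y(a, q) = -1 - 9 = -10)
W(k, Q) = 2*√(Q² + k²) (W(k, Q) = 2*√(k² + Q²) = 2*√(Q² + k²))
√(M + (W(4, -8) + y(9, 7)*F(3))) = √(-8469 + (2*√((-8)² + 4²) - 10*14/5)) = √(-8469 + (2*√(64 + 16) - 28)) = √(-8469 + (2*√80 - 28)) = √(-8469 + (2*(4*√5) - 28)) = √(-8469 + (8*√5 - 28)) = √(-8469 + (-28 + 8*√5)) = √(-8497 + 8*√5)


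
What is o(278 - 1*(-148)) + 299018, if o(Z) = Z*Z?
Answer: 480494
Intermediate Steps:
o(Z) = Z**2
o(278 - 1*(-148)) + 299018 = (278 - 1*(-148))**2 + 299018 = (278 + 148)**2 + 299018 = 426**2 + 299018 = 181476 + 299018 = 480494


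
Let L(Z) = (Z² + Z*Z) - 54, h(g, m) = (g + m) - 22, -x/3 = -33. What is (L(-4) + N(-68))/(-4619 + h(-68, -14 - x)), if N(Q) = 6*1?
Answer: 8/2411 ≈ 0.0033181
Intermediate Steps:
x = 99 (x = -3*(-33) = 99)
h(g, m) = -22 + g + m
L(Z) = -54 + 2*Z² (L(Z) = (Z² + Z²) - 54 = 2*Z² - 54 = -54 + 2*Z²)
N(Q) = 6
(L(-4) + N(-68))/(-4619 + h(-68, -14 - x)) = ((-54 + 2*(-4)²) + 6)/(-4619 + (-22 - 68 + (-14 - 1*99))) = ((-54 + 2*16) + 6)/(-4619 + (-22 - 68 + (-14 - 99))) = ((-54 + 32) + 6)/(-4619 + (-22 - 68 - 113)) = (-22 + 6)/(-4619 - 203) = -16/(-4822) = -16*(-1/4822) = 8/2411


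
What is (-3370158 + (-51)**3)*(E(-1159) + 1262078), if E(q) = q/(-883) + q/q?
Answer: -3903589603117044/883 ≈ -4.4208e+12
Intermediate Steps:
E(q) = 1 - q/883 (E(q) = q*(-1/883) + 1 = -q/883 + 1 = 1 - q/883)
(-3370158 + (-51)**3)*(E(-1159) + 1262078) = (-3370158 + (-51)**3)*((1 - 1/883*(-1159)) + 1262078) = (-3370158 - 132651)*((1 + 1159/883) + 1262078) = -3502809*(2042/883 + 1262078) = -3502809*1114416916/883 = -3903589603117044/883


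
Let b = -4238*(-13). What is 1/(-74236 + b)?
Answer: -1/19142 ≈ -5.2241e-5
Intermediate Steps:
b = 55094
1/(-74236 + b) = 1/(-74236 + 55094) = 1/(-19142) = -1/19142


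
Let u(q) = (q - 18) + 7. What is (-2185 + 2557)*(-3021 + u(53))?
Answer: -1108188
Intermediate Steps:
u(q) = -11 + q (u(q) = (-18 + q) + 7 = -11 + q)
(-2185 + 2557)*(-3021 + u(53)) = (-2185 + 2557)*(-3021 + (-11 + 53)) = 372*(-3021 + 42) = 372*(-2979) = -1108188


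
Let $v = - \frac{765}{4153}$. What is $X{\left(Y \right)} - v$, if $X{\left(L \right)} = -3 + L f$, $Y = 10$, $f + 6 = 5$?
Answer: $- \frac{53224}{4153} \approx -12.816$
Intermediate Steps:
$f = -1$ ($f = -6 + 5 = -1$)
$X{\left(L \right)} = -3 - L$ ($X{\left(L \right)} = -3 + L \left(-1\right) = -3 - L$)
$v = - \frac{765}{4153}$ ($v = \left(-765\right) \frac{1}{4153} = - \frac{765}{4153} \approx -0.1842$)
$X{\left(Y \right)} - v = \left(-3 - 10\right) - - \frac{765}{4153} = \left(-3 - 10\right) + \frac{765}{4153} = -13 + \frac{765}{4153} = - \frac{53224}{4153}$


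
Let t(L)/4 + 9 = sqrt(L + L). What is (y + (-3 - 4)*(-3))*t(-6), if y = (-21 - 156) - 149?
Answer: 10980 - 2440*I*sqrt(3) ≈ 10980.0 - 4226.2*I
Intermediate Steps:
t(L) = -36 + 4*sqrt(2)*sqrt(L) (t(L) = -36 + 4*sqrt(L + L) = -36 + 4*sqrt(2*L) = -36 + 4*(sqrt(2)*sqrt(L)) = -36 + 4*sqrt(2)*sqrt(L))
y = -326 (y = -177 - 149 = -326)
(y + (-3 - 4)*(-3))*t(-6) = (-326 + (-3 - 4)*(-3))*(-36 + 4*sqrt(2)*sqrt(-6)) = (-326 - 7*(-3))*(-36 + 4*sqrt(2)*(I*sqrt(6))) = (-326 + 21)*(-36 + 8*I*sqrt(3)) = -305*(-36 + 8*I*sqrt(3)) = 10980 - 2440*I*sqrt(3)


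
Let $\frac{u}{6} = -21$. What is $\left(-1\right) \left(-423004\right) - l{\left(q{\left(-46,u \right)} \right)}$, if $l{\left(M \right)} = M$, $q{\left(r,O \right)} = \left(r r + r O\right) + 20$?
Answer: $415072$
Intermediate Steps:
$u = -126$ ($u = 6 \left(-21\right) = -126$)
$q{\left(r,O \right)} = 20 + r^{2} + O r$ ($q{\left(r,O \right)} = \left(r^{2} + O r\right) + 20 = 20 + r^{2} + O r$)
$\left(-1\right) \left(-423004\right) - l{\left(q{\left(-46,u \right)} \right)} = \left(-1\right) \left(-423004\right) - \left(20 + \left(-46\right)^{2} - -5796\right) = 423004 - \left(20 + 2116 + 5796\right) = 423004 - 7932 = 415072$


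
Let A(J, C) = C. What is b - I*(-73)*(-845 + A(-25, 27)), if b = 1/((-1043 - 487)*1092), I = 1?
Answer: -99767762641/1670760 ≈ -59714.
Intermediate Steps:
b = -1/1670760 (b = 1/(-1530*1092) = 1/(-1670760) = -1/1670760 ≈ -5.9853e-7)
b - I*(-73)*(-845 + A(-25, 27)) = -1/1670760 - 1*(-73)*(-845 + 27) = -1/1670760 - (-73)*(-818) = -1/1670760 - 1*59714 = -1/1670760 - 59714 = -99767762641/1670760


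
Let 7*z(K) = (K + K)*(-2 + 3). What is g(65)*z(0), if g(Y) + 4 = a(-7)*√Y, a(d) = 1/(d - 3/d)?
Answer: 0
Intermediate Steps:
z(K) = 2*K/7 (z(K) = ((K + K)*(-2 + 3))/7 = ((2*K)*1)/7 = (2*K)/7 = 2*K/7)
g(Y) = -4 - 7*√Y/46 (g(Y) = -4 + (-7/(-3 + (-7)²))*√Y = -4 + (-7/(-3 + 49))*√Y = -4 + (-7/46)*√Y = -4 + (-7*1/46)*√Y = -4 - 7*√Y/46)
g(65)*z(0) = (-4 - 7*√65/46)*((2/7)*0) = (-4 - 7*√65/46)*0 = 0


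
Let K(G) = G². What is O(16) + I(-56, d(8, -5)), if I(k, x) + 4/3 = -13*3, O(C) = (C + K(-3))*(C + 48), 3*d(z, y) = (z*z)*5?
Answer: 4679/3 ≈ 1559.7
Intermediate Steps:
d(z, y) = 5*z²/3 (d(z, y) = ((z*z)*5)/3 = (z²*5)/3 = (5*z²)/3 = 5*z²/3)
O(C) = (9 + C)*(48 + C) (O(C) = (C + (-3)²)*(C + 48) = (C + 9)*(48 + C) = (9 + C)*(48 + C))
I(k, x) = -121/3 (I(k, x) = -4/3 - 13*3 = -4/3 - 39 = -121/3)
O(16) + I(-56, d(8, -5)) = (432 + 16² + 57*16) - 121/3 = (432 + 256 + 912) - 121/3 = 1600 - 121/3 = 4679/3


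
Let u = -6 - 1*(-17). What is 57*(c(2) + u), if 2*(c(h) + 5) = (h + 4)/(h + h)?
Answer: 1539/4 ≈ 384.75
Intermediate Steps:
u = 11 (u = -6 + 17 = 11)
c(h) = -5 + (4 + h)/(4*h) (c(h) = -5 + ((h + 4)/(h + h))/2 = -5 + ((4 + h)/((2*h)))/2 = -5 + ((4 + h)*(1/(2*h)))/2 = -5 + ((4 + h)/(2*h))/2 = -5 + (4 + h)/(4*h))
57*(c(2) + u) = 57*((-19/4 + 1/2) + 11) = 57*(-17/4 + 11) = 57*(27/4) = 1539/4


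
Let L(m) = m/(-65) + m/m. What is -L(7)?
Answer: -58/65 ≈ -0.89231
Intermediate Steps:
L(m) = 1 - m/65 (L(m) = m*(-1/65) + 1 = -m/65 + 1 = 1 - m/65)
-L(7) = -(1 - 1/65*7) = -(1 - 7/65) = -1*58/65 = -58/65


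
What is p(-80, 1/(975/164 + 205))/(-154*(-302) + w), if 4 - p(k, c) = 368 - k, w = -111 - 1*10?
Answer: -444/46387 ≈ -0.0095716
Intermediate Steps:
w = -121 (w = -111 - 10 = -121)
p(k, c) = -364 + k (p(k, c) = 4 - (368 - k) = 4 + (-368 + k) = -364 + k)
p(-80, 1/(975/164 + 205))/(-154*(-302) + w) = (-364 - 80)/(-154*(-302) - 121) = -444/(46508 - 121) = -444/46387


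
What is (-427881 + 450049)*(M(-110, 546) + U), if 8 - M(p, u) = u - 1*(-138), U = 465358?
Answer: 10301070576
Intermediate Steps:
M(p, u) = -130 - u (M(p, u) = 8 - (u - 1*(-138)) = 8 - (u + 138) = 8 - (138 + u) = 8 + (-138 - u) = -130 - u)
(-427881 + 450049)*(M(-110, 546) + U) = (-427881 + 450049)*((-130 - 1*546) + 465358) = 22168*((-130 - 546) + 465358) = 22168*(-676 + 465358) = 22168*464682 = 10301070576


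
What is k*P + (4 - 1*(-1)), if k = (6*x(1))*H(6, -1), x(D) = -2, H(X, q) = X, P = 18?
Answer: -1291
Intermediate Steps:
k = -72 (k = (6*(-2))*6 = -12*6 = -72)
k*P + (4 - 1*(-1)) = -72*18 + (4 - 1*(-1)) = -1296 + (4 + 1) = -1296 + 5 = -1291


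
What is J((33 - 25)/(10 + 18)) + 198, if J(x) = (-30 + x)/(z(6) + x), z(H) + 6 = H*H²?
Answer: 18203/92 ≈ 197.86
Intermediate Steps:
z(H) = -6 + H³ (z(H) = -6 + H*H² = -6 + H³)
J(x) = (-30 + x)/(210 + x) (J(x) = (-30 + x)/((-6 + 6³) + x) = (-30 + x)/((-6 + 216) + x) = (-30 + x)/(210 + x))
J((33 - 25)/(10 + 18)) + 198 = (-30 + (33 - 25)/(10 + 18))/(210 + (33 - 25)/(10 + 18)) + 198 = (-30 + 8/28)/(210 + 8/28) + 198 = (-30 + 8*(1/28))/(210 + 8*(1/28)) + 198 = (-30 + 2/7)/(210 + 2/7) + 198 = -208/7/(1472/7) + 198 = (7/1472)*(-208/7) + 198 = -13/92 + 198 = 18203/92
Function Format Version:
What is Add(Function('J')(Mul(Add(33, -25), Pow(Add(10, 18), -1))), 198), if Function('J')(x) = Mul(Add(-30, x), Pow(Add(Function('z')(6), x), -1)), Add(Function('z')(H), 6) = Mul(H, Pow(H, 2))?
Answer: Rational(18203, 92) ≈ 197.86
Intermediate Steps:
Function('z')(H) = Add(-6, Pow(H, 3)) (Function('z')(H) = Add(-6, Mul(H, Pow(H, 2))) = Add(-6, Pow(H, 3)))
Function('J')(x) = Mul(Pow(Add(210, x), -1), Add(-30, x)) (Function('J')(x) = Mul(Add(-30, x), Pow(Add(Add(-6, Pow(6, 3)), x), -1)) = Mul(Add(-30, x), Pow(Add(Add(-6, 216), x), -1)) = Mul(Add(-30, x), Pow(Add(210, x), -1)) = Mul(Pow(Add(210, x), -1), Add(-30, x)))
Add(Function('J')(Mul(Add(33, -25), Pow(Add(10, 18), -1))), 198) = Add(Mul(Pow(Add(210, Mul(Add(33, -25), Pow(Add(10, 18), -1))), -1), Add(-30, Mul(Add(33, -25), Pow(Add(10, 18), -1)))), 198) = Add(Mul(Pow(Add(210, Mul(8, Pow(28, -1))), -1), Add(-30, Mul(8, Pow(28, -1)))), 198) = Add(Mul(Pow(Add(210, Mul(8, Rational(1, 28))), -1), Add(-30, Mul(8, Rational(1, 28)))), 198) = Add(Mul(Pow(Add(210, Rational(2, 7)), -1), Add(-30, Rational(2, 7))), 198) = Add(Mul(Pow(Rational(1472, 7), -1), Rational(-208, 7)), 198) = Add(Mul(Rational(7, 1472), Rational(-208, 7)), 198) = Add(Rational(-13, 92), 198) = Rational(18203, 92)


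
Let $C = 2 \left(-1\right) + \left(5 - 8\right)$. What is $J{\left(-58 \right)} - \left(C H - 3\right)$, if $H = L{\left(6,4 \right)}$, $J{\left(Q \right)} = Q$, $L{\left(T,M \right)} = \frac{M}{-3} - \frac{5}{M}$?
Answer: $- \frac{815}{12} \approx -67.917$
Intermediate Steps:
$L{\left(T,M \right)} = - \frac{5}{M} - \frac{M}{3}$ ($L{\left(T,M \right)} = M \left(- \frac{1}{3}\right) - \frac{5}{M} = - \frac{M}{3} - \frac{5}{M} = - \frac{5}{M} - \frac{M}{3}$)
$C = -5$ ($C = -2 + \left(5 - 8\right) = -2 - 3 = -5$)
$H = - \frac{31}{12}$ ($H = - \frac{5}{4} - \frac{4}{3} = - \frac{31}{12} \approx -2.5833$)
$J{\left(-58 \right)} - \left(C H - 3\right) = -58 - \left(\left(-5\right) \left(- \frac{31}{12}\right) - 3\right) = -58 - \left(\frac{155}{12} - 3\right) = -58 - \frac{119}{12} = - \frac{815}{12}$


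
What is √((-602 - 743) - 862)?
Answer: I*√2207 ≈ 46.979*I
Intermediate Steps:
√((-602 - 743) - 862) = √(-1345 - 862) = √(-2207) = I*√2207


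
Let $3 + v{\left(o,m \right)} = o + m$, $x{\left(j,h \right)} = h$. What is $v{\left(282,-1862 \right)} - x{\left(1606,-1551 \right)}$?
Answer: $-32$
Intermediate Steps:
$v{\left(o,m \right)} = -3 + m + o$ ($v{\left(o,m \right)} = -3 + \left(o + m\right) = -3 + \left(m + o\right) = -3 + m + o$)
$v{\left(282,-1862 \right)} - x{\left(1606,-1551 \right)} = \left(-3 - 1862 + 282\right) - -1551 = -1583 + 1551 = -32$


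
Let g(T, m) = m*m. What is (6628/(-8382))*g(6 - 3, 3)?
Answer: -9942/1397 ≈ -7.1167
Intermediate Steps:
g(T, m) = m²
(6628/(-8382))*g(6 - 3, 3) = (6628/(-8382))*3² = (6628*(-1/8382))*9 = -3314/4191*9 = -9942/1397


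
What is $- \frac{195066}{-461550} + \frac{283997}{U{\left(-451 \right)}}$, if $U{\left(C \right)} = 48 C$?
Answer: $- \frac{21142671097}{1665272400} \approx -12.696$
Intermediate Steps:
$- \frac{195066}{-461550} + \frac{283997}{U{\left(-451 \right)}} = - \frac{195066}{-461550} + \frac{283997}{48 \left(-451\right)} = \left(-195066\right) \left(- \frac{1}{461550}\right) + \frac{283997}{-21648} = \frac{32511}{76925} + 283997 \left(- \frac{1}{21648}\right) = \frac{32511}{76925} - \frac{283997}{21648} = - \frac{21142671097}{1665272400}$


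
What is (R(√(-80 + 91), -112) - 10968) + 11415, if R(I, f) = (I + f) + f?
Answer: 223 + √11 ≈ 226.32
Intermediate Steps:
R(I, f) = I + 2*f
(R(√(-80 + 91), -112) - 10968) + 11415 = ((√(-80 + 91) + 2*(-112)) - 10968) + 11415 = ((√11 - 224) - 10968) + 11415 = ((-224 + √11) - 10968) + 11415 = (-11192 + √11) + 11415 = 223 + √11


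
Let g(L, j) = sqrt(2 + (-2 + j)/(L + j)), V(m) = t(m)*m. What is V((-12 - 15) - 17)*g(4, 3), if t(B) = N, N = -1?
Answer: 44*sqrt(105)/7 ≈ 64.409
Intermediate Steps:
t(B) = -1
V(m) = -m
g(L, j) = sqrt(2 + (-2 + j)/(L + j))
V((-12 - 15) - 17)*g(4, 3) = (-((-12 - 15) - 17))*sqrt((-2 + 2*4 + 3*3)/(4 + 3)) = (-(-27 - 17))*sqrt((-2 + 8 + 9)/7) = (-1*(-44))*sqrt((1/7)*15) = 44*sqrt(15/7) = 44*(sqrt(105)/7) = 44*sqrt(105)/7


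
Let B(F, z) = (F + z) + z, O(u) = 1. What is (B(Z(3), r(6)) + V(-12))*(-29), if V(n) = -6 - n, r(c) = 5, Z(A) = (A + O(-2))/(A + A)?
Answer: -1450/3 ≈ -483.33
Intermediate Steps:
Z(A) = (1 + A)/(2*A) (Z(A) = (A + 1)/(A + A) = (1 + A)/((2*A)) = (1 + A)*(1/(2*A)) = (1 + A)/(2*A))
B(F, z) = F + 2*z
(B(Z(3), r(6)) + V(-12))*(-29) = (((1/2)*(1 + 3)/3 + 2*5) + (-6 - 1*(-12)))*(-29) = (((1/2)*(1/3)*4 + 10) + (-6 + 12))*(-29) = ((2/3 + 10) + 6)*(-29) = (32/3 + 6)*(-29) = (50/3)*(-29) = -1450/3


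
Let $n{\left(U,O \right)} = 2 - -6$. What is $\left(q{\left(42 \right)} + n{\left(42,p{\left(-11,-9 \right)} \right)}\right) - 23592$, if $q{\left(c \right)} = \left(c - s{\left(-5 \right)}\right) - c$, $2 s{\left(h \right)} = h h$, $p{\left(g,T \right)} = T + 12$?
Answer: $- \frac{47193}{2} \approx -23597.0$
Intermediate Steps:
$p{\left(g,T \right)} = 12 + T$
$n{\left(U,O \right)} = 8$ ($n{\left(U,O \right)} = 2 + 6 = 8$)
$s{\left(h \right)} = \frac{h^{2}}{2}$ ($s{\left(h \right)} = \frac{h h}{2} = \frac{h^{2}}{2}$)
$q{\left(c \right)} = - \frac{25}{2}$ ($q{\left(c \right)} = \left(c - \frac{\left(-5\right)^{2}}{2}\right) - c = \left(c - \frac{1}{2} \cdot 25\right) - c = \left(c - \frac{25}{2}\right) - c = \left(- \frac{25}{2} + c\right) - c = - \frac{25}{2}$)
$\left(q{\left(42 \right)} + n{\left(42,p{\left(-11,-9 \right)} \right)}\right) - 23592 = \left(- \frac{25}{2} + 8\right) - 23592 = - \frac{9}{2} - 23592 = - \frac{47193}{2}$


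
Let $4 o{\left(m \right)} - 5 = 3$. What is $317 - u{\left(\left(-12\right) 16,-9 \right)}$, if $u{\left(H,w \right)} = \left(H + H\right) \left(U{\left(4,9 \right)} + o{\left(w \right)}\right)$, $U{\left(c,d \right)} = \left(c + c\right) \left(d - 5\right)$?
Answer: $13373$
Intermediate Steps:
$o{\left(m \right)} = 2$ ($o{\left(m \right)} = \frac{5}{4} + \frac{1}{4} \cdot 3 = \frac{5}{4} + \frac{3}{4} = 2$)
$U{\left(c,d \right)} = 2 c \left(-5 + d\right)$
$u{\left(H,w \right)} = 68 H$ ($u{\left(H,w \right)} = \left(H + H\right) \left(2 \cdot 4 \left(-5 + 9\right) + 2\right) = 2 H \left(2 \cdot 4 \cdot 4 + 2\right) = 2 H \left(32 + 2\right) = 2 H 34 = 68 H$)
$317 - u{\left(\left(-12\right) 16,-9 \right)} = 317 - 68 \left(\left(-12\right) 16\right) = 317 - 68 \left(-192\right) = 317 - -13056 = 317 + 13056 = 13373$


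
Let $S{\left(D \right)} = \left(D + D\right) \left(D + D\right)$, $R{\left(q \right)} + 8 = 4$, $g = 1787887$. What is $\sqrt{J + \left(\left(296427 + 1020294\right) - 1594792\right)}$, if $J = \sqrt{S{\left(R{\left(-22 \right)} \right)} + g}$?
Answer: $\sqrt{-278071 + \sqrt{1787951}} \approx 526.05 i$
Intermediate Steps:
$R{\left(q \right)} = -4$ ($R{\left(q \right)} = -8 + 4 = -4$)
$S{\left(D \right)} = 4 D^{2}$ ($S{\left(D \right)} = 2 D 2 D = 4 D^{2}$)
$J = \sqrt{1787951}$ ($J = \sqrt{4 \left(-4\right)^{2} + 1787887} = \sqrt{4 \cdot 16 + 1787887} = \sqrt{64 + 1787887} = \sqrt{1787951} \approx 1337.1$)
$\sqrt{J + \left(\left(296427 + 1020294\right) - 1594792\right)} = \sqrt{\sqrt{1787951} + \left(\left(296427 + 1020294\right) - 1594792\right)} = \sqrt{\sqrt{1787951} + \left(1316721 - 1594792\right)} = \sqrt{\sqrt{1787951} - 278071} = \sqrt{-278071 + \sqrt{1787951}}$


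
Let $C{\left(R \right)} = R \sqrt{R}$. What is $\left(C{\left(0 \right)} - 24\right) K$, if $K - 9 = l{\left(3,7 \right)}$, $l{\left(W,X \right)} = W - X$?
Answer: $-120$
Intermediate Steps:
$C{\left(R \right)} = R^{\frac{3}{2}}$
$K = 5$ ($K = 9 + \left(3 - 7\right) = 9 - 4 = 5$)
$\left(C{\left(0 \right)} - 24\right) K = \left(0^{\frac{3}{2}} - 24\right) 5 = \left(0 - 24\right) 5 = \left(-24\right) 5 = -120$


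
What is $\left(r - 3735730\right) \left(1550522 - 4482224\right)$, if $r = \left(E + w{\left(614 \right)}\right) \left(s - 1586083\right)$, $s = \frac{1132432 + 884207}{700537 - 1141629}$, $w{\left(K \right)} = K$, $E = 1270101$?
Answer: $\frac{1303152172598969816941035}{220546} \approx 5.9088 \cdot 10^{18}$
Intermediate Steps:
$s = - \frac{2016639}{441092}$ ($s = \frac{2016639}{-441092} = 2016639 \left(- \frac{1}{441092}\right) = - \frac{2016639}{441092} \approx -4.5719$)
$r = - \frac{889005606414831625}{441092}$ ($r = \left(1270101 + 614\right) \left(- \frac{2016639}{441092} - 1586083\right) = 1270715 \left(- \frac{699610539275}{441092}\right) = - \frac{889005606414831625}{441092} \approx -2.0155 \cdot 10^{12}$)
$\left(r - 3735730\right) \left(1550522 - 4482224\right) = \left(- \frac{889005606414831625}{441092} - 3735730\right) \left(1550522 - 4482224\right) = \left(- \frac{889007254215448785}{441092}\right) \left(-2931702\right) = \frac{1303152172598969816941035}{220546}$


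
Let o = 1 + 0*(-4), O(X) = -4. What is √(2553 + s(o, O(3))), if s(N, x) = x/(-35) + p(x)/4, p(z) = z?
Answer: 2*√781585/35 ≈ 50.518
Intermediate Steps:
o = 1 (o = 1 + 0 = 1)
s(N, x) = 31*x/140 (s(N, x) = x/(-35) + x/4 = x*(-1/35) + x*(¼) = -x/35 + x/4 = 31*x/140)
√(2553 + s(o, O(3))) = √(2553 + (31/140)*(-4)) = √(2553 - 31/35) = √(89324/35) = 2*√781585/35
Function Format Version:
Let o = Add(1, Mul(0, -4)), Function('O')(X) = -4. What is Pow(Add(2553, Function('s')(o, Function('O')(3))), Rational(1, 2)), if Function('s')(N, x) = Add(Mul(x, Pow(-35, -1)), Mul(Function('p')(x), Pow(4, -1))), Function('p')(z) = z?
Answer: Mul(Rational(2, 35), Pow(781585, Rational(1, 2))) ≈ 50.518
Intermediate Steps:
o = 1 (o = Add(1, 0) = 1)
Function('s')(N, x) = Mul(Rational(31, 140), x) (Function('s')(N, x) = Add(Mul(x, Pow(-35, -1)), Mul(x, Pow(4, -1))) = Add(Mul(x, Rational(-1, 35)), Mul(x, Rational(1, 4))) = Add(Mul(Rational(-1, 35), x), Mul(Rational(1, 4), x)) = Mul(Rational(31, 140), x))
Pow(Add(2553, Function('s')(o, Function('O')(3))), Rational(1, 2)) = Pow(Add(2553, Mul(Rational(31, 140), -4)), Rational(1, 2)) = Pow(Add(2553, Rational(-31, 35)), Rational(1, 2)) = Pow(Rational(89324, 35), Rational(1, 2)) = Mul(Rational(2, 35), Pow(781585, Rational(1, 2)))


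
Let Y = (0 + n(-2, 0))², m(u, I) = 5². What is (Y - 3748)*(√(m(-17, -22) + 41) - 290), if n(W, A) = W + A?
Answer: 1085760 - 3744*√66 ≈ 1.0553e+6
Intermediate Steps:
n(W, A) = A + W
m(u, I) = 25
Y = 4 (Y = (0 + (0 - 2))² = (0 - 2)² = (-2)² = 4)
(Y - 3748)*(√(m(-17, -22) + 41) - 290) = (4 - 3748)*(√(25 + 41) - 290) = -3744*(√66 - 290) = -3744*(-290 + √66) = 1085760 - 3744*√66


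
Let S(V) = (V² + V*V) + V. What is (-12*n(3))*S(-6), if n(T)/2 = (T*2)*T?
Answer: -28512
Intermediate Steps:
S(V) = V + 2*V² (S(V) = (V² + V²) + V = 2*V² + V = V + 2*V²)
n(T) = 4*T² (n(T) = 2*((T*2)*T) = 2*((2*T)*T) = 2*(2*T²) = 4*T²)
(-12*n(3))*S(-6) = (-48*3²)*(-6*(1 + 2*(-6))) = (-48*9)*(-6*(1 - 12)) = (-12*36)*(-6*(-11)) = -432*66 = -28512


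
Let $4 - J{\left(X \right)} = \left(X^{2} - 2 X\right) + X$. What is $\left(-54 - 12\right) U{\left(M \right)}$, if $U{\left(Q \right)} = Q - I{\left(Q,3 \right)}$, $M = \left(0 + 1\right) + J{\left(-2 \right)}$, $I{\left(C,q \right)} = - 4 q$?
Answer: $-726$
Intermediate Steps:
$J{\left(X \right)} = 4 + X - X^{2}$ ($J{\left(X \right)} = 4 - \left(\left(X^{2} - 2 X\right) + X\right) = 4 - \left(X^{2} - X\right) = 4 + X - X^{2}$)
$M = -1$ ($M = \left(0 + 1\right) - 2 = 1 - 2 = -1$)
$U{\left(Q \right)} = 12 + Q$ ($U{\left(Q \right)} = Q - \left(-4\right) 3 = Q - -12 = Q + 12 = 12 + Q$)
$\left(-54 - 12\right) U{\left(M \right)} = \left(-54 - 12\right) \left(12 - 1\right) = \left(-66\right) 11 = -726$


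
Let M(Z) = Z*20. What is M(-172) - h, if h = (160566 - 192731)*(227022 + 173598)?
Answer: 12885938860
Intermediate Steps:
M(Z) = 20*Z
h = -12885942300 (h = -32165*400620 = -12885942300)
M(-172) - h = 20*(-172) - 1*(-12885942300) = -3440 + 12885942300 = 12885938860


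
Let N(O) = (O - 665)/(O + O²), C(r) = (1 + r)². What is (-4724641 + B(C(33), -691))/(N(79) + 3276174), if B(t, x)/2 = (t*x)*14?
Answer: -85607335640/10352709547 ≈ -8.2691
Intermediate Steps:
N(O) = (-665 + O)/(O + O²)
B(t, x) = 28*t*x (B(t, x) = 2*((t*x)*14) = 2*(14*t*x) = 28*t*x)
(-4724641 + B(C(33), -691))/(N(79) + 3276174) = (-4724641 + 28*(1 + 33)²*(-691))/((-665 + 79)/(79*(1 + 79)) + 3276174) = (-4724641 + 28*34²*(-691))/((1/79)*(-586)/80 + 3276174) = (-4724641 + 28*1156*(-691))/((1/79)*(1/80)*(-586) + 3276174) = (-4724641 - 22366288)/(-293/3160 + 3276174) = -27090929/10352709547/3160 = -27090929*3160/10352709547 = -85607335640/10352709547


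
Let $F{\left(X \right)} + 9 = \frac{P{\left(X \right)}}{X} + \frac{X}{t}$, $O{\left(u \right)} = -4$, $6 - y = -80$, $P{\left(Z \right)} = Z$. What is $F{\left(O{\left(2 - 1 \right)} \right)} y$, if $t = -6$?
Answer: $- \frac{1892}{3} \approx -630.67$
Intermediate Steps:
$y = 86$ ($y = 6 - -80 = 6 + 80 = 86$)
$F{\left(X \right)} = -8 - \frac{X}{6}$ ($F{\left(X \right)} = -9 + \left(\frac{X}{X} + \frac{X}{-6}\right) = -9 + \left(1 + X \left(- \frac{1}{6}\right)\right) = -9 - \left(-1 + \frac{X}{6}\right) = -8 - \frac{X}{6}$)
$F{\left(O{\left(2 - 1 \right)} \right)} y = \left(-8 - - \frac{2}{3}\right) 86 = \left(-8 + \frac{2}{3}\right) 86 = \left(- \frac{22}{3}\right) 86 = - \frac{1892}{3}$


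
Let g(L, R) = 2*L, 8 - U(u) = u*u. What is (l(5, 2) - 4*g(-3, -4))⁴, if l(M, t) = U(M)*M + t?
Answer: 12117361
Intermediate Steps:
U(u) = 8 - u² (U(u) = 8 - u*u = 8 - u²)
l(M, t) = t + M*(8 - M²) (l(M, t) = (8 - M²)*M + t = M*(8 - M²) + t = t + M*(8 - M²))
(l(5, 2) - 4*g(-3, -4))⁴ = ((2 - 1*5*(-8 + 5²)) - 8*(-3))⁴ = ((2 - 1*5*(-8 + 25)) - 4*(-6))⁴ = ((2 - 1*5*17) + 24)⁴ = ((2 - 85) + 24)⁴ = (-83 + 24)⁴ = (-59)⁴ = 12117361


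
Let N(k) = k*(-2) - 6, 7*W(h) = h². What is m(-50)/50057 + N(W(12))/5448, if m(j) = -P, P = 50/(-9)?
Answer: -3494345/409065804 ≈ -0.0085423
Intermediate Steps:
W(h) = h²/7
P = -50/9 (P = 50*(-⅑) = -50/9 ≈ -5.5556)
N(k) = -6 - 2*k (N(k) = -2*k - 6 = -6 - 2*k)
m(j) = 50/9 (m(j) = -1*(-50/9) = 50/9)
m(-50)/50057 + N(W(12))/5448 = (50/9)/50057 + (-6 - 2*12²/7)/5448 = (50/9)*(1/50057) + (-6 - 2*144/7)*(1/5448) = 50/450513 + (-6 - 2*144/7)*(1/5448) = 50/450513 + (-6 - 288/7)*(1/5448) = 50/450513 - 330/7*1/5448 = 50/450513 - 55/6356 = -3494345/409065804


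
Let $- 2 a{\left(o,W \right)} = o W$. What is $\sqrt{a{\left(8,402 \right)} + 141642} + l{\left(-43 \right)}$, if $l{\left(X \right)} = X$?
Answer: $-43 + \sqrt{140034} \approx 331.21$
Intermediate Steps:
$a{\left(o,W \right)} = - \frac{W o}{2}$ ($a{\left(o,W \right)} = - \frac{o W}{2} = - \frac{W o}{2}$)
$\sqrt{a{\left(8,402 \right)} + 141642} + l{\left(-43 \right)} = \sqrt{\left(- \frac{1}{2}\right) 402 \cdot 8 + 141642} - 43 = \sqrt{-1608 + 141642} - 43 = \sqrt{140034} - 43 = -43 + \sqrt{140034}$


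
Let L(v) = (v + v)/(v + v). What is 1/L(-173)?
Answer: 1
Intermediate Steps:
L(v) = 1 (L(v) = (2*v)/((2*v)) = (2*v)*(1/(2*v)) = 1)
1/L(-173) = 1/1 = 1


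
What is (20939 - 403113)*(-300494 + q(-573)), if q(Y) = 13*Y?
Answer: 117687808082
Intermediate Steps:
(20939 - 403113)*(-300494 + q(-573)) = (20939 - 403113)*(-300494 + 13*(-573)) = -382174*(-300494 - 7449) = -382174*(-307943) = 117687808082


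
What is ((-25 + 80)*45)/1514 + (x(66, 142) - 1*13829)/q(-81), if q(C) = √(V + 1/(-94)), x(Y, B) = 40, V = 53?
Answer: 2475/1514 - 13789*√468214/4981 ≈ -1892.6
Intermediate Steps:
q(C) = √468214/94 (q(C) = √(53 + 1/(-94)) = √(53 - 1/94) = √(4981/94) = √468214/94)
((-25 + 80)*45)/1514 + (x(66, 142) - 1*13829)/q(-81) = ((-25 + 80)*45)/1514 + (40 - 1*13829)/((√468214/94)) = (55*45)*(1/1514) + (40 - 13829)*(√468214/4981) = 2475*(1/1514) - 13789*√468214/4981 = 2475/1514 - 13789*√468214/4981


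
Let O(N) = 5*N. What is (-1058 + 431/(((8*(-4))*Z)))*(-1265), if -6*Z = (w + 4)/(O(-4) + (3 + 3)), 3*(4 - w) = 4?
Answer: 49697549/32 ≈ 1.5530e+6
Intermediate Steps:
w = 8/3 (w = 4 - ⅓*4 = 4 - 4/3 = 8/3 ≈ 2.6667)
Z = 5/63 (Z = -(8/3 + 4)/(6*(5*(-4) + (3 + 3))) = -10/(9*(-20 + 6)) = -10/(9*(-14)) = -10*(-1)/(9*14) = -⅙*(-10/21) = 5/63 ≈ 0.079365)
(-1058 + 431/(((8*(-4))*Z)))*(-1265) = (-1058 + 431/(((8*(-4))*(5/63))))*(-1265) = (-1058 + 431/((-32*5/63)))*(-1265) = (-1058 + 431/(-160/63))*(-1265) = (-1058 + 431*(-63/160))*(-1265) = (-1058 - 27153/160)*(-1265) = -196433/160*(-1265) = 49697549/32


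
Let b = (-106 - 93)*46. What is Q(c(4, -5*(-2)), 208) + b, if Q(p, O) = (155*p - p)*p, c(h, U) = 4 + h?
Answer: 702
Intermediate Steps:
Q(p, O) = 154*p² (Q(p, O) = (154*p)*p = 154*p²)
b = -9154 (b = -199*46 = -9154)
Q(c(4, -5*(-2)), 208) + b = 154*(4 + 4)² - 9154 = 154*8² - 9154 = 154*64 - 9154 = 9856 - 9154 = 702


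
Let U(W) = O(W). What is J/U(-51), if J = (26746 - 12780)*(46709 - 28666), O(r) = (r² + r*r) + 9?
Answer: 251988538/5211 ≈ 48357.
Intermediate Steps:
O(r) = 9 + 2*r² (O(r) = (r² + r²) + 9 = 2*r² + 9 = 9 + 2*r²)
U(W) = 9 + 2*W²
J = 251988538 (J = 13966*18043 = 251988538)
J/U(-51) = 251988538/(9 + 2*(-51)²) = 251988538/(9 + 2*2601) = 251988538/(9 + 5202) = 251988538/5211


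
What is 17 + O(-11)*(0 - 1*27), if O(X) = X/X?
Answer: -10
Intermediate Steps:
O(X) = 1
17 + O(-11)*(0 - 1*27) = 17 + 1*(0 - 1*27) = 17 + 1*(0 - 27) = 17 + 1*(-27) = 17 - 27 = -10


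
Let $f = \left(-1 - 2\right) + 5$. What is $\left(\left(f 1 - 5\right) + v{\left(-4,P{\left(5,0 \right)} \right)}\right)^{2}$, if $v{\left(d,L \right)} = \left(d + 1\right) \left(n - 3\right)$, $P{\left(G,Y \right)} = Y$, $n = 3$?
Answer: $9$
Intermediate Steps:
$v{\left(d,L \right)} = 0$ ($v{\left(d,L \right)} = \left(d + 1\right) \left(3 - 3\right) = \left(1 + d\right) 0 = 0$)
$f = 2$ ($f = -3 + 5 = 2$)
$\left(\left(f 1 - 5\right) + v{\left(-4,P{\left(5,0 \right)} \right)}\right)^{2} = \left(\left(2 \cdot 1 - 5\right) + 0\right)^{2} = \left(\left(2 - 5\right) + 0\right)^{2} = \left(-3 + 0\right)^{2} = \left(-3\right)^{2} = 9$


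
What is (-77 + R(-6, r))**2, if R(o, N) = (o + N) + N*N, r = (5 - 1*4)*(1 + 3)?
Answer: 3969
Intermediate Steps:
r = 4 (r = (5 - 4)*4 = 1*4 = 4)
R(o, N) = N + o + N**2 (R(o, N) = (N + o) + N**2 = N + o + N**2)
(-77 + R(-6, r))**2 = (-77 + (4 - 6 + 4**2))**2 = (-77 + (4 - 6 + 16))**2 = (-77 + 14)**2 = (-63)**2 = 3969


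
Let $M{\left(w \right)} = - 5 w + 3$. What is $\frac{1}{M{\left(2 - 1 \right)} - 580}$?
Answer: $- \frac{1}{582} \approx -0.0017182$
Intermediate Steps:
$M{\left(w \right)} = 3 - 5 w$
$\frac{1}{M{\left(2 - 1 \right)} - 580} = \frac{1}{\left(3 - 5 \left(2 - 1\right)\right) - 580} = \frac{1}{\left(3 - 5\right) - 580} = \frac{1}{-2 - 580} = \frac{1}{-582} = - \frac{1}{582}$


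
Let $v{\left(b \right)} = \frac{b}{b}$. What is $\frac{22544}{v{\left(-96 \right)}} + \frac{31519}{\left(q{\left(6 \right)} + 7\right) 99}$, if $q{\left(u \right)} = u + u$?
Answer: $\frac{42436783}{1881} \approx 22561.0$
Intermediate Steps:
$q{\left(u \right)} = 2 u$
$v{\left(b \right)} = 1$
$\frac{22544}{v{\left(-96 \right)}} + \frac{31519}{\left(q{\left(6 \right)} + 7\right) 99} = \frac{22544}{1} + \frac{31519}{\left(2 \cdot 6 + 7\right) 99} = 22544 \cdot 1 + \frac{31519}{\left(12 + 7\right) 99} = 22544 + \frac{31519}{19 \cdot 99} = 22544 + \frac{31519}{1881} = \frac{42436783}{1881}$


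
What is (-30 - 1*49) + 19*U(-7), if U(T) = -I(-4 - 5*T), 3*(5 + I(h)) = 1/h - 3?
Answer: 3236/93 ≈ 34.796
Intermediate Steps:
I(h) = -6 + 1/(3*h) (I(h) = -5 + (1/h - 3)/3 = -5 + (-3 + 1/h)/3 = -5 + (-1 + 1/(3*h)) = -6 + 1/(3*h))
U(T) = 6 - 1/(3*(-4 - 5*T)) (U(T) = -(-6 + 1/(3*(-4 - 5*T))) = 6 - 1/(3*(-4 - 5*T)))
(-30 - 1*49) + 19*U(-7) = (-30 - 1*49) + 19*((73 + 90*(-7))/(3*(4 + 5*(-7)))) = (-30 - 49) + 19*((73 - 630)/(3*(4 - 35))) = -79 + 19*((⅓)*(-557)/(-31)) = -79 + 19*((⅓)*(-1/31)*(-557)) = -79 + 19*(557/93) = -79 + 10583/93 = 3236/93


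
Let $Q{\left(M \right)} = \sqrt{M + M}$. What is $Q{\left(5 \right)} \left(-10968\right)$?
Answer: $- 10968 \sqrt{10} \approx -34684.0$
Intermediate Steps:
$Q{\left(M \right)} = \sqrt{2} \sqrt{M}$ ($Q{\left(M \right)} = \sqrt{2 M} = \sqrt{2} \sqrt{M}$)
$Q{\left(5 \right)} \left(-10968\right) = \sqrt{2} \sqrt{5} \left(-10968\right) = \sqrt{10} \left(-10968\right) = - 10968 \sqrt{10}$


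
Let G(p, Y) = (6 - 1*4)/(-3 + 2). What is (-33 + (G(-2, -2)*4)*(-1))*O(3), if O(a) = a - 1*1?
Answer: -50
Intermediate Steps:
G(p, Y) = -2 (G(p, Y) = (6 - 4)/(-1) = 2*(-1) = -2)
O(a) = -1 + a (O(a) = a - 1 = -1 + a)
(-33 + (G(-2, -2)*4)*(-1))*O(3) = (-33 - 2*4*(-1))*(-1 + 3) = (-33 - 8*(-1))*2 = (-33 + 8)*2 = -25*2 = -50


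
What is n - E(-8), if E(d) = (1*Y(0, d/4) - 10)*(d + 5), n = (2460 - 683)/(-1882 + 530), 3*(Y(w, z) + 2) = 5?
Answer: -43689/1352 ≈ -32.314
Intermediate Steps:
Y(w, z) = -1/3 (Y(w, z) = -2 + (1/3)*5 = -2 + 5/3 = -1/3)
n = -1777/1352 (n = 1777/(-1352) = 1777*(-1/1352) = -1777/1352 ≈ -1.3143)
E(d) = -155/3 - 31*d/3 (E(d) = (1*(-1/3) - 10)*(d + 5) = (-1/3 - 10)*(5 + d) = -31*(5 + d)/3 = -155/3 - 31*d/3)
n - E(-8) = -1777/1352 - (-155/3 - 31/3*(-8)) = -1777/1352 - (-155/3 + 248/3) = -1777/1352 - 1*31 = -1777/1352 - 31 = -43689/1352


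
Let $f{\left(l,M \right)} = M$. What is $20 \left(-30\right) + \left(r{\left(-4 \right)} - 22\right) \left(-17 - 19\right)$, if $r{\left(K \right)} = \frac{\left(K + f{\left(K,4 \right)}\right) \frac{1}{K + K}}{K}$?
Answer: $192$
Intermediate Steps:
$r{\left(K \right)} = \frac{4 + K}{2 K^{2}}$ ($r{\left(K \right)} = \frac{\left(K + 4\right) \frac{1}{K + K}}{K} = \frac{\left(4 + K\right) \frac{1}{2 K}}{K} = \frac{\frac{1}{2} \frac{1}{K} \left(4 + K\right)}{K} = \frac{4 + K}{2 K^{2}}$)
$20 \left(-30\right) + \left(r{\left(-4 \right)} - 22\right) \left(-17 - 19\right) = 20 \left(-30\right) + \left(\frac{4 - 4}{2 \cdot 16} - 22\right) \left(-17 - 19\right) = -600 + \left(\frac{1}{2} \cdot \frac{1}{16} \cdot 0 - 22\right) \left(-36\right) = -600 + \left(0 - 22\right) \left(-36\right) = -600 - -792 = -600 + 792 = 192$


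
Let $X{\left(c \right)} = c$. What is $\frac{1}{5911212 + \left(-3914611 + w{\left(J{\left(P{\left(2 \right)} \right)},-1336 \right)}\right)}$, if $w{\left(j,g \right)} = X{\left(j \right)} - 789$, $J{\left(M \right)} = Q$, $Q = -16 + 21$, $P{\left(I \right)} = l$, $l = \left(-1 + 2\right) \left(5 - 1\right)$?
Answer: $\frac{1}{1995817} \approx 5.0105 \cdot 10^{-7}$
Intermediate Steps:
$l = 4$ ($l = 1 \cdot 4 = 4$)
$P{\left(I \right)} = 4$
$Q = 5$
$J{\left(M \right)} = 5$
$w{\left(j,g \right)} = -789 + j$ ($w{\left(j,g \right)} = j - 789 = -789 + j$)
$\frac{1}{5911212 + \left(-3914611 + w{\left(J{\left(P{\left(2 \right)} \right)},-1336 \right)}\right)} = \frac{1}{5911212 + \left(-3914611 + \left(-789 + 5\right)\right)} = \frac{1}{5911212 - 3915395} = \frac{1}{1995817}$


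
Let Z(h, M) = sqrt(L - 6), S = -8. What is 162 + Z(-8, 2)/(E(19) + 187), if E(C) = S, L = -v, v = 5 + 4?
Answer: 162 + I*sqrt(15)/179 ≈ 162.0 + 0.021637*I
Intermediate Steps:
v = 9
L = -9 (L = -1*9 = -9)
E(C) = -8
Z(h, M) = I*sqrt(15) (Z(h, M) = sqrt(-9 - 6) = sqrt(-15) = I*sqrt(15))
162 + Z(-8, 2)/(E(19) + 187) = 162 + (I*sqrt(15))/(-8 + 187) = 162 + (I*sqrt(15))/179 = 162 + I*sqrt(15)/179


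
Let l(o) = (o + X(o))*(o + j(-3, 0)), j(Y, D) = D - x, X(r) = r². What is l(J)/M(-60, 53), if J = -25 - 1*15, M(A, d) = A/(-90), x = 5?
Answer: -105300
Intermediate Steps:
M(A, d) = -A/90 (M(A, d) = A*(-1/90) = -A/90)
j(Y, D) = -5 + D (j(Y, D) = D - 1*5 = D - 5 = -5 + D)
J = -40 (J = -25 - 15 = -40)
l(o) = (-5 + o)*(o + o²) (l(o) = (o + o²)*(o + (-5 + 0)) = (o + o²)*(o - 5) = (o + o²)*(-5 + o) = (-5 + o)*(o + o²))
l(J)/M(-60, 53) = (-40*(-5 + (-40)² - 4*(-40)))/((-1/90*(-60))) = (-40*(-5 + 1600 + 160))/(⅔) = -40*1755*(3/2) = -70200*3/2 = -105300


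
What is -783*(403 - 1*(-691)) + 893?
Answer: -855709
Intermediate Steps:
-783*(403 - 1*(-691)) + 893 = -783*(403 + 691) + 893 = -783*1094 + 893 = -856602 + 893 = -855709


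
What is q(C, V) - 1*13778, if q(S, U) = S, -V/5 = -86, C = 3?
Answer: -13775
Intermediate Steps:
V = 430 (V = -5*(-86) = 430)
q(C, V) - 1*13778 = 3 - 1*13778 = 3 - 13778 = -13775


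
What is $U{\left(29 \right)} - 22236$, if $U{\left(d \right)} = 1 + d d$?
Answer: $-21394$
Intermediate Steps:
$U{\left(d \right)} = 1 + d^{2}$
$U{\left(29 \right)} - 22236 = \left(1 + 29^{2}\right) - 22236 = \left(1 + 841\right) - 22236 = 842 - 22236 = -21394$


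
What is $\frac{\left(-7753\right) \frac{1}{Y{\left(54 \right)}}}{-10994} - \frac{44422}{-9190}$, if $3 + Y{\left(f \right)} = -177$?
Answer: $\frac{8783633417}{1818627480} \approx 4.8298$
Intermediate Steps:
$Y{\left(f \right)} = -180$ ($Y{\left(f \right)} = -3 - 177 = -180$)
$\frac{\left(-7753\right) \frac{1}{Y{\left(54 \right)}}}{-10994} - \frac{44422}{-9190} = \frac{\left(-7753\right) \frac{1}{-180}}{-10994} - \frac{44422}{-9190} = \left(-7753\right) \left(- \frac{1}{180}\right) \left(- \frac{1}{10994}\right) - - \frac{22211}{4595} = \frac{7753}{180} \left(- \frac{1}{10994}\right) + \frac{22211}{4595} = - \frac{7753}{1978920} + \frac{22211}{4595} = \frac{8783633417}{1818627480}$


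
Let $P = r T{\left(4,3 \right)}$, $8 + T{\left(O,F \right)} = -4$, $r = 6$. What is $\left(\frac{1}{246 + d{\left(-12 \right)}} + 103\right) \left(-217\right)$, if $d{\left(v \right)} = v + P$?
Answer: $- \frac{3621079}{162} \approx -22352.0$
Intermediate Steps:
$T{\left(O,F \right)} = -12$ ($T{\left(O,F \right)} = -8 - 4 = -12$)
$P = -72$ ($P = 6 \left(-12\right) = -72$)
$d{\left(v \right)} = -72 + v$ ($d{\left(v \right)} = v - 72 = -72 + v$)
$\left(\frac{1}{246 + d{\left(-12 \right)}} + 103\right) \left(-217\right) = \left(\frac{1}{246 - 84} + 103\right) \left(-217\right) = \left(\frac{1}{162} + 103\right) \left(-217\right) = \frac{16687}{162} \left(-217\right) = - \frac{3621079}{162}$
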